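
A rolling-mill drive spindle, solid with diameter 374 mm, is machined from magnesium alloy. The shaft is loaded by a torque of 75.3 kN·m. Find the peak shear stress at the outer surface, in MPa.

7.33 MPa

J = πd⁴/32 = π(0.374)⁴/32 = 1.921×10^-3 m⁴.
τ_max = T·r/J = 75300 × 0.187 / 1.921×10^-3 = 7.331×10^6 Pa.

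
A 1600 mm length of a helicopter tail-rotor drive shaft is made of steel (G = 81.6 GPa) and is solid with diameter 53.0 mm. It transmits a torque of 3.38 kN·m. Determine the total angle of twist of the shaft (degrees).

J = πd⁴/32 = π(0.0530)⁴/32 = 7.746×10^-7 m⁴.
θ = T·L/(G·J) = 3380 × 1.60 / (81.6×10⁹ × 7.746×10^-7) = 0.08555 rad.

4.90°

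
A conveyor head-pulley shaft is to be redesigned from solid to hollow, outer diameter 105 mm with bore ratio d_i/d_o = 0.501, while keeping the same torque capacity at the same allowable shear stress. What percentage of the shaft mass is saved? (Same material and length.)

Equal τ_max and T ⇒ the solid shaft needs d_s³ = d_o³(1−k⁴), so d_s = 105·(1−0.501⁴)^(1/3) = 102.7 mm.
Area ratio A_h/A_s = d_o²(1−k²)/d_s² = (1−k²)/(1−k⁴)^(2/3) = 0.7822.
Mass saving = 1 − 0.7822 = 21.8 %.

21.8 %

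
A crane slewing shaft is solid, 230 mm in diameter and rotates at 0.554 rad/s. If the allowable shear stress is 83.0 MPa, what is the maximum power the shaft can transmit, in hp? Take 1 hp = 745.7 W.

147 hp

J = πd⁴/32 = π(0.230)⁴/32 = 2.747×10^-4 m⁴.
T_max = τ_allow·J/r = 8.30×10^7 × 2.747×10^-4 / 0.115 = 198300 N·m.
ω = 0.554 rad/s, so P_max = T_max·ω = 1.099×10^5 W.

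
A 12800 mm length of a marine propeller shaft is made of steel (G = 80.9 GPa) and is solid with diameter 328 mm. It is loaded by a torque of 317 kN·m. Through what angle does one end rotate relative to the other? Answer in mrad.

J = πd⁴/32 = π(0.328)⁴/32 = 1.136×10^-3 m⁴.
θ = T·L/(G·J) = 317000 × 12.8 / (80.9×10⁹ × 1.136×10^-3) = 0.04414 rad.

44.1 mrad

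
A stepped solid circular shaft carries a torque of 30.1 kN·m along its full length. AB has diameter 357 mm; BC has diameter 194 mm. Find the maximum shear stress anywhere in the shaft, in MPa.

Under the same torque, τ_max = 16T/(πd³) is largest where d is smallest — segment BC (d = 194 mm).
τ_max = 16·30100/(π·(0.194)³) = 2.100×10^7 Pa.

21.0 MPa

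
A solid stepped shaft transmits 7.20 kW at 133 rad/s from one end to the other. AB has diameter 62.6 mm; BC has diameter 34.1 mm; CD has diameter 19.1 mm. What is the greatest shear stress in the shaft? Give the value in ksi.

5.74 ksi

ω = 133 rad/s, so T = P/ω = 7.20×10³ / 133.0 = 54.14 N·m.
Under the same torque, τ_max = 16T/(πd³) is largest where d is smallest — segment CD (d = 19.1 mm).
τ_max = 16·54.14/(π·(0.0191)³) = 3.957×10^7 Pa.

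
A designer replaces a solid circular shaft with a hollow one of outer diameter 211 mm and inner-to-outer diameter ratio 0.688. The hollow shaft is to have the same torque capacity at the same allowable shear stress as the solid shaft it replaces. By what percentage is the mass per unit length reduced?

Equal τ_max and T ⇒ the solid shaft needs d_s³ = d_o³(1−k⁴), so d_s = 211·(1−0.688⁴)^(1/3) = 193.9 mm.
Area ratio A_h/A_s = d_o²(1−k²)/d_s² = (1−k²)/(1−k⁴)^(2/3) = 0.6237.
Mass saving = 1 − 0.6237 = 37.6 %.

37.6 %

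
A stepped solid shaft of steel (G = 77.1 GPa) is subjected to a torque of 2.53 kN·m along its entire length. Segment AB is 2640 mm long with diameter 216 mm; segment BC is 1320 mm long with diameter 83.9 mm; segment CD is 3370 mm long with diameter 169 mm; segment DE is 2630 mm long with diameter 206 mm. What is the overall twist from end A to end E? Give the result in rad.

0.0112 rad

J_AB = π(0.216)⁴/32 = 2.14×10^-4 m⁴; J_BC = π(0.0839)⁴/32 = 4.86×10^-6 m⁴; J_CD = π(0.169)⁴/32 = 8.01×10^-5 m⁴; J_DE = π(0.206)⁴/32 = 1.77×10^-4 m⁴.
θ = (T/G)·Σ L_i/J_i = (2530/77.1×10⁹)·(2.64/2.14×10^-4 + 1.32/4.86×10^-6 + 3.37/8.01×10^-5 + 2.63/1.77×10^-4) = 0.01118 rad.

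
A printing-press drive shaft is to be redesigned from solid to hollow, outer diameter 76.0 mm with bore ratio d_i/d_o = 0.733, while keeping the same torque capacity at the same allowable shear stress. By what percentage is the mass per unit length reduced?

Equal τ_max and T ⇒ the solid shaft needs d_s³ = d_o³(1−k⁴), so d_s = 76.0·(1−0.733⁴)^(1/3) = 67.84 mm.
Area ratio A_h/A_s = d_o²(1−k²)/d_s² = (1−k²)/(1−k⁴)^(2/3) = 0.5807.
Mass saving = 1 − 0.5807 = 41.9 %.

41.9 %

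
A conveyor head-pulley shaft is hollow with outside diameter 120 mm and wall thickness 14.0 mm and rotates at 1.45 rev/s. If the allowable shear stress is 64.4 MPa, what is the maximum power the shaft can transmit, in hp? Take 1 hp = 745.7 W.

J = π(d_o⁴ − d_i⁴)/32 = π(0.120⁴ − 0.0920⁴)/32 = 1.332×10^-5 m⁴.
T_max = τ_allow·J/r = 6.44×10^7 × 1.332×10^-5 / 0.0600 = 14300 N·m.
ω = 2π·1.45 = 9.111 rad/s, so P_max = T_max·ω = 1.303×10^5 W.

175 hp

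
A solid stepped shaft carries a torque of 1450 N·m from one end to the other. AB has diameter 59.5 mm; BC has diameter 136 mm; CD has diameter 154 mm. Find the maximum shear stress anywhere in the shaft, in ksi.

Under the same torque, τ_max = 16T/(πd³) is largest where d is smallest — segment AB (d = 59.5 mm).
τ_max = 16·1450/(π·(0.0595)³) = 3.506×10^7 Pa.

5.08 ksi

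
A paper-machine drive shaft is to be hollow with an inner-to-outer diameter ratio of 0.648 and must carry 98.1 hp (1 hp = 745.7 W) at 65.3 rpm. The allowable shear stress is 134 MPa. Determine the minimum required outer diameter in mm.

79.0 mm

ω = 2π·65.3/60 = 6.838 rad/s, so T = P/ω = 98.1×745.7 / 6.838 = 10700 N·m.
For a hollow shaft with d_i/d_o = 0.648: τ_max = 16T/(π d_o³ (1−k⁴)), so d_o = [16T/(π τ_allow (1−k⁴))]^(1/3) = [16·10700/(π·1.34×10^8·0.8237)]^(1/3) = 0.07903 m.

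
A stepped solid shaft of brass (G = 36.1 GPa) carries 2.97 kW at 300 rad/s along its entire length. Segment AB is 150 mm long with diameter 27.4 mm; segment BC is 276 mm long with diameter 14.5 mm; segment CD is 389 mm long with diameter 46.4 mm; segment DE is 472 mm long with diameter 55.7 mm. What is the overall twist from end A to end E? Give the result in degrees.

ω = 300 rad/s, so T = P/ω = 2.97×10³ / 300.0 = 9.900 N·m.
J_AB = π(0.0274)⁴/32 = 5.53×10^-8 m⁴; J_BC = π(0.0145)⁴/32 = 4.34×10^-9 m⁴; J_CD = π(0.0464)⁴/32 = 4.55×10^-7 m⁴; J_DE = π(0.0557)⁴/32 = 9.45×10^-7 m⁴.
θ = (T/G)·Σ L_i/J_i = (9.900/36.1×10⁹)·(0.150/5.53×10^-8 + 0.276/4.34×10^-9 + 0.389/4.55×10^-7 + 0.472/9.45×10^-7) = 0.01856 rad.

1.06°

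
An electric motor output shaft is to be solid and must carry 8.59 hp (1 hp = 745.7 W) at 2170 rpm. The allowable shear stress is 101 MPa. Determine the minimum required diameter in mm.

11.2 mm

ω = 2π·2170/60 = 227.2 rad/s, so T = P/ω = 8.59×745.7 / 227.2 = 28.19 N·m.
For a solid shaft τ_max = 16T/(πd³), so d = (16T/(π τ_allow))^(1/3) = (16·28.19/(π·1.01×10^8))^(1/3) = 0.01124 m.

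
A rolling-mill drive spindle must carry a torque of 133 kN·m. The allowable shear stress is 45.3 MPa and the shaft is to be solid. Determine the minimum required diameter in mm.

For a solid shaft τ_max = 16T/(πd³), so d = (16T/(π τ_allow))^(1/3) = (16·133000/(π·4.53×10^7))^(1/3) = 0.2464 m.

246 mm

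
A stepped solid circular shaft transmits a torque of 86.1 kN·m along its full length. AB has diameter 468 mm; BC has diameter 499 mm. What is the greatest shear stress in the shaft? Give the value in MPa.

Under the same torque, τ_max = 16T/(πd³) is largest where d is smallest — segment AB (d = 468 mm).
τ_max = 16·86100/(π·(0.468)³) = 4.278×10^6 Pa.

4.28 MPa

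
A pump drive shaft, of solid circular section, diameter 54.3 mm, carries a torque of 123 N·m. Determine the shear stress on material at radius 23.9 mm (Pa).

J = πd⁴/32 = π(0.0543)⁴/32 = 8.535×10^-7 m⁴.
Shear stress varies linearly with radius: τ = T·r/J = 123.0 × 0.0239 / 8.535×10^-7 = 3.444×10^6 Pa.

3.44e6 Pa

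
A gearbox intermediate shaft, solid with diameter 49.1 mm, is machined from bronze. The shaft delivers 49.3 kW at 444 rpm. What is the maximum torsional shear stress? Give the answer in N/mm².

45.6 N/mm²

ω = 2π·444/60 = 46.50 rad/s, so T = P/ω = 49.3×10³ / 46.50 = 1060 N·m.
J = πd⁴/32 = π(0.0491)⁴/32 = 5.706×10^-7 m⁴.
τ_max = T·r/J = 1060 × 0.0246 / 5.706×10^-7 = 4.562×10^7 Pa.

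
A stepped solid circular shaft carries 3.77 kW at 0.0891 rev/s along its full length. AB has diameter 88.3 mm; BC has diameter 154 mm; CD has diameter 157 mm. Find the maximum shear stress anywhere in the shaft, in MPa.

49.8 MPa

ω = 2π·0.0891 = 0.5598 rad/s, so T = P/ω = 3.77×10³ / 0.5598 = 6734 N·m.
Under the same torque, τ_max = 16T/(πd³) is largest where d is smallest — segment AB (d = 88.3 mm).
τ_max = 16·6734/(π·(0.0883)³) = 4.982×10^7 Pa.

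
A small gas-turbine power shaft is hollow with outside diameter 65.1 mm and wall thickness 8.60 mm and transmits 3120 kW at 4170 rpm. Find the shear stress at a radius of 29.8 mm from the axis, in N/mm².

ω = 2π·4170/60 = 436.7 rad/s, so T = P/ω = 3120×10³ / 436.7 = 7145 N·m.
J = π(d_o⁴ − d_i⁴)/32 = π(0.0651⁴ − 0.0479⁴)/32 = 1.246×10^-6 m⁴.
Shear stress varies linearly with radius: τ = T·r/J = 7145 × 0.0298 / 1.246×10^-6 = 1.708×10^8 Pa.

171 N/mm²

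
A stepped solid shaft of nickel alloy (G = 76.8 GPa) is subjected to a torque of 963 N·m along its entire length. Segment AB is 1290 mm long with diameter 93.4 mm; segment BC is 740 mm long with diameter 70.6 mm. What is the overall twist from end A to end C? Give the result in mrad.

5.97 mrad

J_AB = π(0.0934)⁴/32 = 7.47×10^-6 m⁴; J_BC = π(0.0706)⁴/32 = 2.44×10^-6 m⁴.
θ = (T/G)·Σ L_i/J_i = (963.0/76.8×10⁹)·(1.29/7.47×10^-6 + 0.740/2.44×10^-6) = 5.969×10^-3 rad.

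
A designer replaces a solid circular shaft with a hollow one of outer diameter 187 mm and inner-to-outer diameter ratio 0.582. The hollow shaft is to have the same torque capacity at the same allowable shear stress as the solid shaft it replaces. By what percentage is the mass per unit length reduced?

28.3 %

Equal τ_max and T ⇒ the solid shaft needs d_s³ = d_o³(1−k⁴), so d_s = 187·(1−0.582⁴)^(1/3) = 179.6 mm.
Area ratio A_h/A_s = d_o²(1−k²)/d_s² = (1−k²)/(1−k⁴)^(2/3) = 0.7172.
Mass saving = 1 − 0.7172 = 28.3 %.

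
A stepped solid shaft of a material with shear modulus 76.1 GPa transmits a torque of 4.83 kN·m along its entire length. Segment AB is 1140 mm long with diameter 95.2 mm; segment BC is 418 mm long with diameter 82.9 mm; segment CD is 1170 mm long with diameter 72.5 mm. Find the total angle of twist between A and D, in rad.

J_AB = π(0.0952)⁴/32 = 8.06×10^-6 m⁴; J_BC = π(0.0829)⁴/32 = 4.64×10^-6 m⁴; J_CD = π(0.0725)⁴/32 = 2.71×10^-6 m⁴.
θ = (T/G)·Σ L_i/J_i = (4830/76.1×10⁹)·(1.14/8.06×10^-6 + 0.418/4.64×10^-6 + 1.17/2.71×10^-6) = 0.04207 rad.

0.0421 rad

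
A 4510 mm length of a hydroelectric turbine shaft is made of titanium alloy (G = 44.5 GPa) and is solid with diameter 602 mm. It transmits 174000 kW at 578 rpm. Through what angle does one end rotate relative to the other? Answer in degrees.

ω = 2π·578/60 = 60.53 rad/s, so T = P/ω = 174000×10³ / 60.53 = 2.875e6 N·m.
J = πd⁴/32 = π(0.602)⁴/32 = 0.01289 m⁴.
θ = T·L/(G·J) = 2.875e6 × 4.51 / (44.5×10⁹ × 0.01289) = 0.02260 rad.

1.29°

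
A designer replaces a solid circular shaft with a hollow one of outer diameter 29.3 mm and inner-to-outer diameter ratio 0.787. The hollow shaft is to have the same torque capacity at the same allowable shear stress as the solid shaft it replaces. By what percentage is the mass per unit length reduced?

Equal τ_max and T ⇒ the solid shaft needs d_s³ = d_o³(1−k⁴), so d_s = 29.3·(1−0.787⁴)^(1/3) = 24.94 mm.
Area ratio A_h/A_s = d_o²(1−k²)/d_s² = (1−k²)/(1−k⁴)^(2/3) = 0.5255.
Mass saving = 1 − 0.5255 = 47.4 %.

47.4 %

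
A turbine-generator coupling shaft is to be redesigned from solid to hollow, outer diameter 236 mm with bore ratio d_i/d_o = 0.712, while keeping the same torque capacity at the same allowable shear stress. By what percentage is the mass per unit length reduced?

Equal τ_max and T ⇒ the solid shaft needs d_s³ = d_o³(1−k⁴), so d_s = 236·(1−0.712⁴)^(1/3) = 213.8 mm.
Area ratio A_h/A_s = d_o²(1−k²)/d_s² = (1−k²)/(1−k⁴)^(2/3) = 0.6010.
Mass saving = 1 − 0.6010 = 39.9 %.

39.9 %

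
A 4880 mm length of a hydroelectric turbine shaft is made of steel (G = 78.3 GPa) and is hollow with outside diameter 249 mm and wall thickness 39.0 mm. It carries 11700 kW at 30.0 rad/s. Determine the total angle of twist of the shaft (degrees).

4.75°

ω = 30.0 rad/s, so T = P/ω = 11700×10³ / 30.00 = 390000 N·m.
J = π(d_o⁴ − d_i⁴)/32 = π(0.249⁴ − 0.171⁴)/32 = 2.935×10^-4 m⁴.
θ = T·L/(G·J) = 390000 × 4.88 / (78.3×10⁹ × 2.935×10^-4) = 0.08283 rad.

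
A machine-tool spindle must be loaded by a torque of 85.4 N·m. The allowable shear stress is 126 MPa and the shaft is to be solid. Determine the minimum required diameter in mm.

15.1 mm

For a solid shaft τ_max = 16T/(πd³), so d = (16T/(π τ_allow))^(1/3) = (16·85.40/(π·1.26×10^8))^(1/3) = 0.01511 m.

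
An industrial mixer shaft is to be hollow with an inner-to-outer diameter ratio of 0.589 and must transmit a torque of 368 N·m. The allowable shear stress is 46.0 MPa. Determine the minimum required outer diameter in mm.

For a hollow shaft with d_i/d_o = 0.589: τ_max = 16T/(π d_o³ (1−k⁴)), so d_o = [16T/(π τ_allow (1−k⁴))]^(1/3) = [16·368.0/(π·4.60×10^7·0.8796)]^(1/3) = 0.03591 m.

35.9 mm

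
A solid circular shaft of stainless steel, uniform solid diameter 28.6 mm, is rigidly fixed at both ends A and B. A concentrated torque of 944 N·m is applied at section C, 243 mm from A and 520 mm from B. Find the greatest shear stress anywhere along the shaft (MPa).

140 MPa

With uniform GJ and both ends fixed, compatibility θ_AC = θ_CB gives T_A·a = T_B·b, together with T_A + T_B = T₀.
T_A = T₀·b/(a+b) = 944.0·520/763.0 = 643.4 N·m; T_B = 300.6 N·m.
τ in each portion: τ_AC = 1.40×10^8 Pa, τ_CB = 6.55×10^7 Pa; maximum is in AC.
τ_max = T_AC·r/J = 643.4·0.0143/6.57×10^-8 = 1.401×10^8 Pa.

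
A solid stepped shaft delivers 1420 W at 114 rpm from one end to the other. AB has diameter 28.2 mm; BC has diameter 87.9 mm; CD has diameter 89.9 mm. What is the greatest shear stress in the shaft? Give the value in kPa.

ω = 2π·114/60 = 11.94 rad/s, so T = P/ω = 1420 / 11.94 = 118.9 N·m.
Under the same torque, τ_max = 16T/(πd³) is largest where d is smallest — segment AB (d = 28.2 mm).
τ_max = 16·118.9/(π·(0.0282)³) = 2.701×10^7 Pa.

27000 kPa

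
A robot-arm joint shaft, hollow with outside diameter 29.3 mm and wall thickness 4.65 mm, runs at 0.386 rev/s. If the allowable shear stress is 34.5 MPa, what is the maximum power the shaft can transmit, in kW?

0.324 kW

J = π(d_o⁴ − d_i⁴)/32 = π(0.0293⁴ − 0.0200⁴)/32 = 5.665×10^-8 m⁴.
T_max = τ_allow·J/r = 3.45×10^7 × 5.665×10^-8 / 0.0146 = 133.4 N·m.
ω = 2π·0.386 = 2.425 rad/s, so P_max = T_max·ω = 323.5 W.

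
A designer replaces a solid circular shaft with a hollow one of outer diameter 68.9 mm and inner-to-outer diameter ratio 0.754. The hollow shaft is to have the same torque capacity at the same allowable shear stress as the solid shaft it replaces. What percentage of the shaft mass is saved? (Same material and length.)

Equal τ_max and T ⇒ the solid shaft needs d_s³ = d_o³(1−k⁴), so d_s = 68.9·(1−0.754⁴)^(1/3) = 60.49 mm.
Area ratio A_h/A_s = d_o²(1−k²)/d_s² = (1−k²)/(1−k⁴)^(2/3) = 0.5598.
Mass saving = 1 − 0.5598 = 44.0 %.

44.0 %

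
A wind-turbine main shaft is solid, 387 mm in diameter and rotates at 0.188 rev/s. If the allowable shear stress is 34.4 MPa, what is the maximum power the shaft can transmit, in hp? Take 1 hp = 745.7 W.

620 hp

J = πd⁴/32 = π(0.387)⁴/32 = 2.202×10^-3 m⁴.
T_max = τ_allow·J/r = 3.44×10^7 × 2.202×10^-3 / 0.194 = 391500 N·m.
ω = 2π·0.188 = 1.181 rad/s, so P_max = T_max·ω = 4.624×10^5 W.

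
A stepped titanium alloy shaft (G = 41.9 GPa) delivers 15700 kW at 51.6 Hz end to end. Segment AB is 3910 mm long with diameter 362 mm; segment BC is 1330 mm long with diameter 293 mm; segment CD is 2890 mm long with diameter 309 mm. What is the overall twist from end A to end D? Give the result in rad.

0.00854 rad

ω = 2π·51.6 = 324.2 rad/s, so T = P/ω = 15700×10³ / 324.2 = 48430 N·m.
J_AB = π(0.362)⁴/32 = 1.69×10^-3 m⁴; J_BC = π(0.293)⁴/32 = 7.24×10^-4 m⁴; J_CD = π(0.309)⁴/32 = 8.95×10^-4 m⁴.
θ = (T/G)·Σ L_i/J_i = (48430/41.9×10⁹)·(3.91/1.69×10^-3 + 1.33/7.24×10^-4 + 2.89/8.95×10^-4) = 8.537×10^-3 rad.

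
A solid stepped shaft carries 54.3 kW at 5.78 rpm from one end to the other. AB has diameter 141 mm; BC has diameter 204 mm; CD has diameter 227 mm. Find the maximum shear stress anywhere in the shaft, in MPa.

ω = 2π·5.78/60 = 0.6053 rad/s, so T = P/ω = 54.3×10³ / 0.6053 = 89710 N·m.
Under the same torque, τ_max = 16T/(πd³) is largest where d is smallest — segment AB (d = 141 mm).
τ_max = 16·89710/(π·(0.141)³) = 1.630×10^8 Pa.

163 MPa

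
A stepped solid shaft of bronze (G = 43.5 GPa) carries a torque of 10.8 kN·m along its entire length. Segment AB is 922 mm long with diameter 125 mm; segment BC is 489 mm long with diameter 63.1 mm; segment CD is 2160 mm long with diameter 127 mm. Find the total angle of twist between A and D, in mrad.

J_AB = π(0.125)⁴/32 = 2.40×10^-5 m⁴; J_BC = π(0.0631)⁴/32 = 1.56×10^-6 m⁴; J_CD = π(0.127)⁴/32 = 2.55×10^-5 m⁴.
θ = (T/G)·Σ L_i/J_i = (10800/43.5×10⁹)·(0.922/2.40×10^-5 + 0.489/1.56×10^-6 + 2.16/2.55×10^-5) = 0.1086 rad.

109 mrad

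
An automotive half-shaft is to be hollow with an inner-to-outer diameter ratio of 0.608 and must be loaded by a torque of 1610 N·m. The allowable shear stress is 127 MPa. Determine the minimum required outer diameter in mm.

For a hollow shaft with d_i/d_o = 0.608: τ_max = 16T/(π d_o³ (1−k⁴)), so d_o = [16T/(π τ_allow (1−k⁴))]^(1/3) = [16·1610/(π·1.27×10^8·0.8633)]^(1/3) = 0.04213 m.

42.1 mm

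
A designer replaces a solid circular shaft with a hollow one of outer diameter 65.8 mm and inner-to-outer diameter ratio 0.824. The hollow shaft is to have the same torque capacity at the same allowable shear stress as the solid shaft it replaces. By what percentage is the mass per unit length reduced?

Equal τ_max and T ⇒ the solid shaft needs d_s³ = d_o³(1−k⁴), so d_s = 65.8·(1−0.824⁴)^(1/3) = 53.55 mm.
Area ratio A_h/A_s = d_o²(1−k²)/d_s² = (1−k²)/(1−k⁴)^(2/3) = 0.4847.
Mass saving = 1 − 0.4847 = 51.5 %.

51.5 %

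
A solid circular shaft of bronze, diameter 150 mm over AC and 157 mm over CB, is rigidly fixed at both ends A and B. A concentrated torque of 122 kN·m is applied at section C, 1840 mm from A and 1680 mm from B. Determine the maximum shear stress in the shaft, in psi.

13200 psi

Compatibility: T_A·a/J_AC = T_B·b/J_CB with T_A + T_B = T₀.
J_AC = 4.97×10^-5 m⁴, J_CB = 5.96×10^-5 m⁴, so T_A = T₀·(J_AC/a)/((J_AC/a)+(J_CB/b)) = 52710 N·m, T_B = 69290 N·m.
τ in each portion: τ_AC = 7.95×10^7 Pa, τ_CB = 9.12×10^7 Pa; maximum is in CB.
τ_max = T_CB·r/J = 69290·0.0785/5.96×10^-5 = 9.119×10^7 Pa.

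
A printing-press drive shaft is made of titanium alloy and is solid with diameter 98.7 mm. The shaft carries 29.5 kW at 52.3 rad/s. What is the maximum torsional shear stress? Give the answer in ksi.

0.433 ksi

ω = 52.3 rad/s, so T = P/ω = 29.5×10³ / 52.30 = 564.1 N·m.
J = πd⁴/32 = π(0.0987)⁴/32 = 9.317×10^-6 m⁴.
τ_max = T·r/J = 564.1 × 0.0493 / 9.317×10^-6 = 2.988×10^6 Pa.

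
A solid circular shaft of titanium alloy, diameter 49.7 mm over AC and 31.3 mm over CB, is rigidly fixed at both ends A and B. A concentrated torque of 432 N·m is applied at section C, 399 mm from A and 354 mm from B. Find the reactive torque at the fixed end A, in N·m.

367 N·m

Compatibility: T_A·a/J_AC = T_B·b/J_CB with T_A + T_B = T₀.
J_AC = 5.99×10^-7 m⁴, J_CB = 9.42×10^-8 m⁴, so T_A = T₀·(J_AC/a)/((J_AC/a)+(J_CB/b)) = 366.9 N·m, T_B = 65.06 N·m.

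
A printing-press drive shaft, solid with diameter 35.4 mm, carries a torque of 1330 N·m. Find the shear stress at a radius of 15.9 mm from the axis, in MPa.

J = πd⁴/32 = π(0.0354)⁴/32 = 1.542×10^-7 m⁴.
Shear stress varies linearly with radius: τ = T·r/J = 1330 × 0.0159 / 1.542×10^-7 = 1.372×10^8 Pa.

137 MPa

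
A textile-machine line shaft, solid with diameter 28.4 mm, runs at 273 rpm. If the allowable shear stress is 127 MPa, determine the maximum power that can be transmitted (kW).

J = πd⁴/32 = π(0.0284)⁴/32 = 6.387×10^-8 m⁴.
T_max = τ_allow·J/r = 1.27×10^8 × 6.387×10^-8 / 0.0142 = 571.2 N·m.
ω = 2π·273/60 = 28.59 rad/s, so P_max = T_max·ω = 1.633×10^4 W.

16.3 kW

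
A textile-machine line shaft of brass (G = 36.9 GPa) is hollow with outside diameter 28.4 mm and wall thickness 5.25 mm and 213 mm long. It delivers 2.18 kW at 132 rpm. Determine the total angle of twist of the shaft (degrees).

ω = 2π·132/60 = 13.82 rad/s, so T = P/ω = 2.18×10³ / 13.82 = 157.7 N·m.
J = π(d_o⁴ − d_i⁴)/32 = π(0.0284⁴ − 0.0179⁴)/32 = 5.379×10^-8 m⁴.
θ = T·L/(G·J) = 157.7 × 0.213 / (36.9×10⁹ × 5.379×10^-8) = 0.01692 rad.

0.970°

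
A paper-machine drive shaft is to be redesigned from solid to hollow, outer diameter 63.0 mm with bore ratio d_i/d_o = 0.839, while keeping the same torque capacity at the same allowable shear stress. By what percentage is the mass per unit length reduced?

53.3 %

Equal τ_max and T ⇒ the solid shaft needs d_s³ = d_o³(1−k⁴), so d_s = 63.0·(1−0.839⁴)^(1/3) = 50.15 mm.
Area ratio A_h/A_s = d_o²(1−k²)/d_s² = (1−k²)/(1−k⁴)^(2/3) = 0.4672.
Mass saving = 1 − 0.4672 = 53.3 %.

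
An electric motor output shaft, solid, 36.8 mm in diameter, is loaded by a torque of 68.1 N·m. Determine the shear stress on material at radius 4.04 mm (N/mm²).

J = πd⁴/32 = π(0.0368)⁴/32 = 1.800×10^-7 m⁴.
Shear stress varies linearly with radius: τ = T·r/J = 68.10 × 0.00404 / 1.800×10^-7 = 1.528×10^6 Pa.

1.53 N/mm²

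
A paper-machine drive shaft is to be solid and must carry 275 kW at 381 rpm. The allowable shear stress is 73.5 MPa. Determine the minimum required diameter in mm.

78.2 mm

ω = 2π·381/60 = 39.90 rad/s, so T = P/ω = 275×10³ / 39.90 = 6893 N·m.
For a solid shaft τ_max = 16T/(πd³), so d = (16T/(π τ_allow))^(1/3) = (16·6893/(π·7.35×10^7))^(1/3) = 0.07817 m.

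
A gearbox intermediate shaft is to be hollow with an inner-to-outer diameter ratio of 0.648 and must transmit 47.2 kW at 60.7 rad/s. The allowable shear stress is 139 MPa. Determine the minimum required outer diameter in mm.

32.6 mm

ω = 60.7 rad/s, so T = P/ω = 47.2×10³ / 60.70 = 777.6 N·m.
For a hollow shaft with d_i/d_o = 0.648: τ_max = 16T/(π d_o³ (1−k⁴)), so d_o = [16T/(π τ_allow (1−k⁴))]^(1/3) = [16·777.6/(π·1.39×10^8·0.8237)]^(1/3) = 0.03258 m.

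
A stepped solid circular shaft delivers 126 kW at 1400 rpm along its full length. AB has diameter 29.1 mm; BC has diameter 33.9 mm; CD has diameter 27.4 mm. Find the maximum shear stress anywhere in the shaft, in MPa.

213 MPa

ω = 2π·1400/60 = 146.6 rad/s, so T = P/ω = 126×10³ / 146.6 = 859.4 N·m.
Under the same torque, τ_max = 16T/(πd³) is largest where d is smallest — segment CD (d = 27.4 mm).
τ_max = 16·859.4/(π·(0.0274)³) = 2.128×10^8 Pa.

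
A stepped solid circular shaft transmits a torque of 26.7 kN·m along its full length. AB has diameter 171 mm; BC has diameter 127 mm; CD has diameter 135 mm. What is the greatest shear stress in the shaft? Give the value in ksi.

9.63 ksi

Under the same torque, τ_max = 16T/(πd³) is largest where d is smallest — segment BC (d = 127 mm).
τ_max = 16·26700/(π·(0.127)³) = 6.639×10^7 Pa.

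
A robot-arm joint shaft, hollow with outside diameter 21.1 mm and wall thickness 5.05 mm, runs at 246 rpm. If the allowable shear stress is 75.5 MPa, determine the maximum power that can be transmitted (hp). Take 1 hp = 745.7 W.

4.46 hp

J = π(d_o⁴ − d_i⁴)/32 = π(0.0211⁴ − 0.0110⁴)/32 = 1.802×10^-8 m⁴.
T_max = τ_allow·J/r = 7.55×10^7 × 1.802×10^-8 / 0.0106 = 129.0 N·m.
ω = 2π·246/60 = 25.76 rad/s, so P_max = T_max·ω = 3322 W.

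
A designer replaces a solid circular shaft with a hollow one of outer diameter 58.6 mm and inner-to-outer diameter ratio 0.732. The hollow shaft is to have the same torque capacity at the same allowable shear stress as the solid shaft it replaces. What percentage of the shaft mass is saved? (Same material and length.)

41.8 %

Equal τ_max and T ⇒ the solid shaft needs d_s³ = d_o³(1−k⁴), so d_s = 58.6·(1−0.732⁴)^(1/3) = 52.35 mm.
Area ratio A_h/A_s = d_o²(1−k²)/d_s² = (1−k²)/(1−k⁴)^(2/3) = 0.5817.
Mass saving = 1 − 0.5817 = 41.8 %.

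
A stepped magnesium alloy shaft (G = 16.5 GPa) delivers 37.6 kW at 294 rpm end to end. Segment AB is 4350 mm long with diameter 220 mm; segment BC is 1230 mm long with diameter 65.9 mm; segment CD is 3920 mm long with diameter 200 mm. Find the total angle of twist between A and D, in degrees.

3.00°

ω = 2π·294/60 = 30.79 rad/s, so T = P/ω = 37.6×10³ / 30.79 = 1221 N·m.
J_AB = π(0.220)⁴/32 = 2.30×10^-4 m⁴; J_BC = π(0.0659)⁴/32 = 1.85×10^-6 m⁴; J_CD = π(0.200)⁴/32 = 1.57×10^-4 m⁴.
θ = (T/G)·Σ L_i/J_i = (1221/16.5×10⁹)·(4.35/2.30×10^-4 + 1.23/1.85×10^-6 + 3.92/1.57×10^-4) = 0.05242 rad.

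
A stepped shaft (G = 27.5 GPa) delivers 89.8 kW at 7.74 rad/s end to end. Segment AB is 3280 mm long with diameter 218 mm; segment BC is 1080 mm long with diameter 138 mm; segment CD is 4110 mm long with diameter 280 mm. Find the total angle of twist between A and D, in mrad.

ω = 7.74 rad/s, so T = P/ω = 89.8×10³ / 7.740 = 11600 N·m.
J_AB = π(0.218)⁴/32 = 2.22×10^-4 m⁴; J_BC = π(0.138)⁴/32 = 3.56×10^-5 m⁴; J_CD = π(0.280)⁴/32 = 6.03×10^-4 m⁴.
θ = (T/G)·Σ L_i/J_i = (11600/27.5×10⁹)·(3.28/2.22×10^-4 + 1.08/3.56×10^-5 + 4.11/6.03×10^-4) = 0.02191 rad.

21.9 mrad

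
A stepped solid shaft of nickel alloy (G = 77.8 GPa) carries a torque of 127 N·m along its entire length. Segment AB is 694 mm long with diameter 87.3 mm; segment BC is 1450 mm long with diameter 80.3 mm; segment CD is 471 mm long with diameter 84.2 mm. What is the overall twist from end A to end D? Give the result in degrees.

0.0535°

J_AB = π(0.0873)⁴/32 = 5.70×10^-6 m⁴; J_BC = π(0.0803)⁴/32 = 4.08×10^-6 m⁴; J_CD = π(0.0842)⁴/32 = 4.93×10^-6 m⁴.
θ = (T/G)·Σ L_i/J_i = (127.0/77.8×10⁹)·(0.694/5.70×10^-6 + 1.45/4.08×10^-6 + 0.471/4.93×10^-6) = 9.343×10^-4 rad.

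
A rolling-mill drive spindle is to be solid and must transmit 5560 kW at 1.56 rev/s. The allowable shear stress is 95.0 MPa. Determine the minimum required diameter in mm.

312 mm

ω = 2π·1.56 = 9.802 rad/s, so T = P/ω = 5560×10³ / 9.802 = 567200 N·m.
For a solid shaft τ_max = 16T/(πd³), so d = (16T/(π τ_allow))^(1/3) = (16·567200/(π·9.50×10^7))^(1/3) = 0.3121 m.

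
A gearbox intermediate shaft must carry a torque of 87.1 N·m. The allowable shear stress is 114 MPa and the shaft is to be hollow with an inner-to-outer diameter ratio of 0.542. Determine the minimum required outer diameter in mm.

16.2 mm

For a hollow shaft with d_i/d_o = 0.542: τ_max = 16T/(π d_o³ (1−k⁴)), so d_o = [16T/(π τ_allow (1−k⁴))]^(1/3) = [16·87.10/(π·1.14×10^8·0.9137)]^(1/3) = 0.01621 m.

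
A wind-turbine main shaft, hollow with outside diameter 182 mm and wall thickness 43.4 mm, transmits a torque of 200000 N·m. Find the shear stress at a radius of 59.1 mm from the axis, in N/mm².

J = π(d_o⁴ − d_i⁴)/32 = π(0.182⁴ − 0.0952⁴)/32 = 9.965×10^-5 m⁴.
Shear stress varies linearly with radius: τ = T·r/J = 200000 × 0.0591 / 9.965×10^-5 = 1.186×10^8 Pa.

119 N/mm²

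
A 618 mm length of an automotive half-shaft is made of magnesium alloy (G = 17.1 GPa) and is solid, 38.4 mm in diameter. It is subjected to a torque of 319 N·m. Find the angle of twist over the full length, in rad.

0.0540 rad

J = πd⁴/32 = π(0.0384)⁴/32 = 2.135×10^-7 m⁴.
θ = T·L/(G·J) = 319.0 × 0.618 / (17.1×10⁹ × 2.135×10^-7) = 0.05401 rad.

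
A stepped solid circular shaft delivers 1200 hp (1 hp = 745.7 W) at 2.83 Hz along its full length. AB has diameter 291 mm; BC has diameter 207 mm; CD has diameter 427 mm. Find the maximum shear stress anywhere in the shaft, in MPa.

ω = 2π·2.83 = 17.78 rad/s, so T = P/ω = 1200×745.7 / 17.78 = 50320 N·m.
Under the same torque, τ_max = 16T/(πd³) is largest where d is smallest — segment BC (d = 207 mm).
τ_max = 16·50320/(π·(0.207)³) = 2.890×10^7 Pa.

28.9 MPa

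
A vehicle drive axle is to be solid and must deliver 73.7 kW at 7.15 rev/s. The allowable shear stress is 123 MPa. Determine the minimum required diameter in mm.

40.8 mm

ω = 2π·7.15 = 44.92 rad/s, so T = P/ω = 73.7×10³ / 44.92 = 1641 N·m.
For a solid shaft τ_max = 16T/(πd³), so d = (16T/(π τ_allow))^(1/3) = (16·1641/(π·1.23×10^8))^(1/3) = 0.04080 m.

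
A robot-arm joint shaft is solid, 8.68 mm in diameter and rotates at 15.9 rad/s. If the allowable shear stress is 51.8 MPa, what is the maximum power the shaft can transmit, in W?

J = πd⁴/32 = π(0.00868)⁴/32 = 5.573×10^-10 m⁴.
T_max = τ_allow·J/r = 5.18×10^7 × 5.573×10^-10 / 0.00434 = 6.651 N·m.
ω = 15.9 rad/s, so P_max = T_max·ω = 105.8 W.

106 W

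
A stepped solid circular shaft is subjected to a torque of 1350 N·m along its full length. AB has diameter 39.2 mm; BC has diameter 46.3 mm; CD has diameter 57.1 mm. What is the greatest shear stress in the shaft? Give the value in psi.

16600 psi

Under the same torque, τ_max = 16T/(πd³) is largest where d is smallest — segment AB (d = 39.2 mm).
τ_max = 16·1350/(π·(0.0392)³) = 1.141×10^8 Pa.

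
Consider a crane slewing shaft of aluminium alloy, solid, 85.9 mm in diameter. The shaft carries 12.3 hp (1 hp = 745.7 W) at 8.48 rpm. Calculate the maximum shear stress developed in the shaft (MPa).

ω = 2π·8.48/60 = 0.8880 rad/s, so T = P/ω = 12.3×745.7 / 0.8880 = 10330 N·m.
J = πd⁴/32 = π(0.0859)⁴/32 = 5.345×10^-6 m⁴.
τ_max = T·r/J = 10330 × 0.0430 / 5.345×10^-6 = 8.299×10^7 Pa.

83.0 MPa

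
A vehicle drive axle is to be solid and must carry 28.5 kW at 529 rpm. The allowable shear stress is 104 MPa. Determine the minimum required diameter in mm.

ω = 2π·529/60 = 55.40 rad/s, so T = P/ω = 28.5×10³ / 55.40 = 514.5 N·m.
For a solid shaft τ_max = 16T/(πd³), so d = (16T/(π τ_allow))^(1/3) = (16·514.5/(π·1.04×10^8))^(1/3) = 0.02932 m.

29.3 mm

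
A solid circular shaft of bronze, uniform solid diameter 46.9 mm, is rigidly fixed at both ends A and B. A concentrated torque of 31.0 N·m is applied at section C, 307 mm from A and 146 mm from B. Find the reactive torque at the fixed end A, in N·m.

9.99 N·m

With uniform GJ and both ends fixed, compatibility θ_AC = θ_CB gives T_A·a = T_B·b, together with T_A + T_B = T₀.
T_A = T₀·b/(a+b) = 31.00·146/453.0 = 9.991 N·m; T_B = 21.01 N·m.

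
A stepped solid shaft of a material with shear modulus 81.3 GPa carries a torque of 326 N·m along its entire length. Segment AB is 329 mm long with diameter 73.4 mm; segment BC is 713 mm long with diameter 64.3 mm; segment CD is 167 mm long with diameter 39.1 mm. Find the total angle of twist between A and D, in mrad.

J_AB = π(0.0734)⁴/32 = 2.85×10^-6 m⁴; J_BC = π(0.0643)⁴/32 = 1.68×10^-6 m⁴; J_CD = π(0.0391)⁴/32 = 2.29×10^-7 m⁴.
θ = (T/G)·Σ L_i/J_i = (326.0/81.3×10⁹)·(0.329/2.85×10^-6 + 0.713/1.68×10^-6 + 0.167/2.29×10^-7) = 5.085×10^-3 rad.

5.08 mrad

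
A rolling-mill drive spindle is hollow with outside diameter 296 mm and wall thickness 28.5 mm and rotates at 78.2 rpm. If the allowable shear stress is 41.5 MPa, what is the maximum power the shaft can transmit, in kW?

995 kW

J = π(d_o⁴ − d_i⁴)/32 = π(0.296⁴ − 0.239⁴)/32 = 4.333×10^-4 m⁴.
T_max = τ_allow·J/r = 4.15×10^7 × 4.333×10^-4 / 0.148 = 121500 N·m.
ω = 2π·78.2/60 = 8.189 rad/s, so P_max = T_max·ω = 9.950×10^5 W.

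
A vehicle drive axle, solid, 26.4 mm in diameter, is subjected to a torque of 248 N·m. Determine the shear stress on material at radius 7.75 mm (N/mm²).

J = πd⁴/32 = π(0.0264)⁴/32 = 4.769×10^-8 m⁴.
Shear stress varies linearly with radius: τ = T·r/J = 248.0 × 0.00775 / 4.769×10^-8 = 4.030×10^7 Pa.

40.3 N/mm²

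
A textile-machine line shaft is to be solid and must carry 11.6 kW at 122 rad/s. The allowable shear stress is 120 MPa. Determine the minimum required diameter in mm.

ω = 122 rad/s, so T = P/ω = 11.6×10³ / 122.0 = 95.08 N·m.
For a solid shaft τ_max = 16T/(πd³), so d = (16T/(π τ_allow))^(1/3) = (16·95.08/(π·1.20×10^8))^(1/3) = 0.01592 m.

15.9 mm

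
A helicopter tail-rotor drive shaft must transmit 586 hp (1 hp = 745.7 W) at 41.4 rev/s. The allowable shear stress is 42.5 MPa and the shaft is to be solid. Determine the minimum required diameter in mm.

ω = 2π·41.4 = 260.1 rad/s, so T = P/ω = 586×745.7 / 260.1 = 1680 N·m.
For a solid shaft τ_max = 16T/(πd³), so d = (16T/(π τ_allow))^(1/3) = (16·1680/(π·4.25×10^7))^(1/3) = 0.05861 m.

58.6 mm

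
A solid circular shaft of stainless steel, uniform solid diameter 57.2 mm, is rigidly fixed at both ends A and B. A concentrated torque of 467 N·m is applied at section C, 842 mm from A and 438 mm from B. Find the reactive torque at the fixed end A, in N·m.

160 N·m

With uniform GJ and both ends fixed, compatibility θ_AC = θ_CB gives T_A·a = T_B·b, together with T_A + T_B = T₀.
T_A = T₀·b/(a+b) = 467.0·438/1280 = 159.8 N·m; T_B = 307.2 N·m.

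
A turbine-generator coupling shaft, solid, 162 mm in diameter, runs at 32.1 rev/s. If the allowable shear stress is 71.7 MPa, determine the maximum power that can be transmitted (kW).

12100 kW

J = πd⁴/32 = π(0.162)⁴/32 = 6.762×10^-5 m⁴.
T_max = τ_allow·J/r = 7.17×10^7 × 6.762×10^-5 / 0.0810 = 59850 N·m.
ω = 2π·32.1 = 201.7 rad/s, so P_max = T_max·ω = 1.207×10^7 W.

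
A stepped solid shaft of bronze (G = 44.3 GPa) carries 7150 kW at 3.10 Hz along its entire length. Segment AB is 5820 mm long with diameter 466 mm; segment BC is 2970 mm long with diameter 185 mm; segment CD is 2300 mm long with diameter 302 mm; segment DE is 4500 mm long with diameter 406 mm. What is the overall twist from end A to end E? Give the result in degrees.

15.0°

ω = 2π·3.10 = 19.48 rad/s, so T = P/ω = 7150×10³ / 19.48 = 367100 N·m.
J_AB = π(0.466)⁴/32 = 4.63×10^-3 m⁴; J_BC = π(0.185)⁴/32 = 1.15×10^-4 m⁴; J_CD = π(0.302)⁴/32 = 8.17×10^-4 m⁴; J_DE = π(0.406)⁴/32 = 2.67×10^-3 m⁴.
θ = (T/G)·Σ L_i/J_i = (367100/44.3×10⁹)·(5.82/4.63×10^-3 + 2.97/1.15×10^-4 + 2.30/8.17×10^-4 + 4.50/2.67×10^-3) = 0.2617 rad.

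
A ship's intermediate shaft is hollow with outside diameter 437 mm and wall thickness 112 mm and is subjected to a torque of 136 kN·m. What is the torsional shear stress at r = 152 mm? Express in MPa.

6.12 MPa

J = π(d_o⁴ − d_i⁴)/32 = π(0.437⁴ − 0.213⁴)/32 = 3.378×10^-3 m⁴.
Shear stress varies linearly with radius: τ = T·r/J = 136000 × 0.152 / 3.378×10^-3 = 6.119×10^6 Pa.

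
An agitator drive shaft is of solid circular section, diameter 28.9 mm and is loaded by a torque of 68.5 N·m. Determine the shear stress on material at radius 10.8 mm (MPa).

10.8 MPa

J = πd⁴/32 = π(0.0289)⁴/32 = 6.848×10^-8 m⁴.
Shear stress varies linearly with radius: τ = T·r/J = 68.50 × 0.0108 / 6.848×10^-8 = 1.080×10^7 Pa.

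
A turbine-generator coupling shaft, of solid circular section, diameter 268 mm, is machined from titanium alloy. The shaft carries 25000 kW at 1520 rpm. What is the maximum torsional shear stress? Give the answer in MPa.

ω = 2π·1520/60 = 159.2 rad/s, so T = P/ω = 25000×10³ / 159.2 = 157100 N·m.
J = πd⁴/32 = π(0.268)⁴/32 = 5.065×10^-4 m⁴.
τ_max = T·r/J = 157100 × 0.134 / 5.065×10^-4 = 4.156×10^7 Pa.

41.6 MPa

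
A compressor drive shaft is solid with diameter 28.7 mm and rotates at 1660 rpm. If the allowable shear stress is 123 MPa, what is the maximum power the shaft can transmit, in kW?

J = πd⁴/32 = π(0.0287)⁴/32 = 6.661×10^-8 m⁴.
T_max = τ_allow·J/r = 1.23×10^8 × 6.661×10^-8 / 0.0143 = 570.9 N·m.
ω = 2π·1660/60 = 173.8 rad/s, so P_max = T_max·ω = 9.925×10^4 W.

99.2 kW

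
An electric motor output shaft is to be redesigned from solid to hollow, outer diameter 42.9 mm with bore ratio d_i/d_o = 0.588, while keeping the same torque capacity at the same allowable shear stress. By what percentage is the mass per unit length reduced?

Equal τ_max and T ⇒ the solid shaft needs d_s³ = d_o³(1−k⁴), so d_s = 42.9·(1−0.588⁴)^(1/3) = 41.12 mm.
Area ratio A_h/A_s = d_o²(1−k²)/d_s² = (1−k²)/(1−k⁴)^(2/3) = 0.7122.
Mass saving = 1 − 0.7122 = 28.8 %.

28.8 %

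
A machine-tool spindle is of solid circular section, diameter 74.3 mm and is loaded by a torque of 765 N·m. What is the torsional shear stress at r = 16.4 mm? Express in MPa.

J = πd⁴/32 = π(0.0743)⁴/32 = 2.992×10^-6 m⁴.
Shear stress varies linearly with radius: τ = T·r/J = 765.0 × 0.0164 / 2.992×10^-6 = 4.193×10^6 Pa.

4.19 MPa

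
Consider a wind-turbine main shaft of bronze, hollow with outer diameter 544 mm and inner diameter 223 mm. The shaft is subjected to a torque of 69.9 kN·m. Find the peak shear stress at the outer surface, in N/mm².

J = π(d_o⁴ − d_i⁴)/32 = π(0.544⁴ − 0.223⁴)/32 = 8.355×10^-3 m⁴.
τ_max = T·r/J = 69900 × 0.272 / 8.355×10^-3 = 2.276×10^6 Pa.

2.28 N/mm²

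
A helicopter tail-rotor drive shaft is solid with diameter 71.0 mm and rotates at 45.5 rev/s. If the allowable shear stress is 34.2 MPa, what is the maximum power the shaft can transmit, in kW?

J = πd⁴/32 = π(0.0710)⁴/32 = 2.495×10^-6 m⁴.
T_max = τ_allow·J/r = 3.42×10^7 × 2.495×10^-6 / 0.0355 = 2403 N·m.
ω = 2π·45.5 = 285.9 rad/s, so P_max = T_max·ω = 6.871×10^5 W.

687 kW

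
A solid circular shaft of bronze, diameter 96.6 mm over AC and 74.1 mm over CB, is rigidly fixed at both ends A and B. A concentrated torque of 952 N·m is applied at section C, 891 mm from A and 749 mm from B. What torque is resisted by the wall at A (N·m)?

Compatibility: T_A·a/J_AC = T_B·b/J_CB with T_A + T_B = T₀.
J_AC = 8.55×10^-6 m⁴, J_CB = 2.96×10^-6 m⁴, so T_A = T₀·(J_AC/a)/((J_AC/a)+(J_CB/b)) = 674.3 N·m, T_B = 277.7 N·m.

674 N·m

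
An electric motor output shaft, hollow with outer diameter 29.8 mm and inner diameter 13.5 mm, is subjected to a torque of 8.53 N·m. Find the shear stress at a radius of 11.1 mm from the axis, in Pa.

J = π(d_o⁴ − d_i⁴)/32 = π(0.0298⁴ − 0.0135⁴)/32 = 7.416×10^-8 m⁴.
Shear stress varies linearly with radius: τ = T·r/J = 8.530 × 0.0111 / 7.416×10^-8 = 1.277×10^6 Pa.

1.28e6 Pa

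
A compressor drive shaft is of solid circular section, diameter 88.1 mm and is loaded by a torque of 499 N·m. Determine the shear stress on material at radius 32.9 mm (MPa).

J = πd⁴/32 = π(0.0881)⁴/32 = 5.914×10^-6 m⁴.
Shear stress varies linearly with radius: τ = T·r/J = 499.0 × 0.0329 / 5.914×10^-6 = 2.776×10^6 Pa.

2.78 MPa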